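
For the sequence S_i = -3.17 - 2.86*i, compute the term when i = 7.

S_7 = -3.17 + -2.86*7 = -3.17 + -20.02 = -23.19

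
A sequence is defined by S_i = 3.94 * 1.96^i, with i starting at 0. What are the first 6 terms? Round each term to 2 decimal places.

This is a geometric sequence.
i=0: S_0 = 3.94 * 1.96^0 = 3.94
i=1: S_1 = 3.94 * 1.96^1 ≈ 7.72
i=2: S_2 = 3.94 * 1.96^2 ≈ 15.14
i=3: S_3 = 3.94 * 1.96^3 ≈ 29.67
i=4: S_4 = 3.94 * 1.96^4 ≈ 58.15
i=5: S_5 = 3.94 * 1.96^5 ≈ 113.97
The first 6 terms are: [3.94, 7.72, 15.14, 29.67, 58.15, 113.97]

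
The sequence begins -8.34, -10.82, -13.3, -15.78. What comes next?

Differences: -10.82 - -8.34 = -2.48
This is an arithmetic sequence with common difference d = -2.48.
Next term = -15.78 + -2.48 = -18.26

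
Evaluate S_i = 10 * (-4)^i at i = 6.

S_6 = 10 * (-4)^6 = 10 * 4096 = 40960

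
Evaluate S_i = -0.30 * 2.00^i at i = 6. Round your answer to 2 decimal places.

S_6 = -0.3 * 2.0^6 = -0.3 * 64 = -19.2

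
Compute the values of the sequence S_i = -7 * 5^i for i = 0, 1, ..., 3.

This is a geometric sequence.
i=0: S_0 = -7 * 5^0 = -7
i=1: S_1 = -7 * 5^1 = -35
i=2: S_2 = -7 * 5^2 = -175
i=3: S_3 = -7 * 5^3 = -875
The first 4 terms are: [-7, -35, -175, -875]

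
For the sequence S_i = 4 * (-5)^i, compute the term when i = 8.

S_8 = 4 * (-5)^8 = 4 * 390625 = 1562500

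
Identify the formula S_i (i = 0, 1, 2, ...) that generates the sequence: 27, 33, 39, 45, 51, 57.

Check differences: 33 - 27 = 6
39 - 33 = 6
Common difference d = 6.
First term a = 27.
Formula: S_i = 27 + 6*i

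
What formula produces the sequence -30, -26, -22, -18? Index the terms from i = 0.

Check differences: -26 - -30 = 4
-22 - -26 = 4
Common difference d = 4.
First term a = -30.
Formula: S_i = -30 + 4*i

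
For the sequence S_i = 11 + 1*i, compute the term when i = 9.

S_9 = 11 + 1*9 = 11 + 9 = 20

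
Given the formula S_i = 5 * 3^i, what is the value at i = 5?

S_5 = 5 * 3^5 = 5 * 243 = 1215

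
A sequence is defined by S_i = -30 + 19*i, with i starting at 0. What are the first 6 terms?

This is an arithmetic sequence.
i=0: S_0 = -30 + 19*0 = -30
i=1: S_1 = -30 + 19*1 = -11
i=2: S_2 = -30 + 19*2 = 8
i=3: S_3 = -30 + 19*3 = 27
i=4: S_4 = -30 + 19*4 = 46
i=5: S_5 = -30 + 19*5 = 65
The first 6 terms are: [-30, -11, 8, 27, 46, 65]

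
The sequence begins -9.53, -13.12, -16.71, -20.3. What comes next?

Differences: -13.12 - -9.53 = -3.59
This is an arithmetic sequence with common difference d = -3.59.
Next term = -20.3 + -3.59 = -23.89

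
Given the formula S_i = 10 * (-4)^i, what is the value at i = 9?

S_9 = 10 * (-4)^9 = 10 * -262144 = -2621440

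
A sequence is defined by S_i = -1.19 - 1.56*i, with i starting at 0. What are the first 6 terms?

This is an arithmetic sequence.
i=0: S_0 = -1.19 + -1.56*0 = -1.19
i=1: S_1 = -1.19 + -1.56*1 = -2.75
i=2: S_2 = -1.19 + -1.56*2 = -4.31
i=3: S_3 = -1.19 + -1.56*3 = -5.87
i=4: S_4 = -1.19 + -1.56*4 = -7.43
i=5: S_5 = -1.19 + -1.56*5 = -8.99
The first 6 terms are: [-1.19, -2.75, -4.31, -5.87, -7.43, -8.99]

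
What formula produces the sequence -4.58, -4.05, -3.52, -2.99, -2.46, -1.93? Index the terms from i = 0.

Check differences: -4.05 - -4.58 = 0.53
-3.52 - -4.05 = 0.53
Common difference d = 0.53.
First term a = -4.58.
Formula: S_i = -4.58 + 0.53*i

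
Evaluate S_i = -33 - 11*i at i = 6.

S_6 = -33 + -11*6 = -33 + -66 = -99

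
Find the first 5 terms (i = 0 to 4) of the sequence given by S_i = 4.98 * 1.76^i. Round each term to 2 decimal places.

This is a geometric sequence.
i=0: S_0 = 4.98 * 1.76^0 = 4.98
i=1: S_1 = 4.98 * 1.76^1 ≈ 8.76
i=2: S_2 = 4.98 * 1.76^2 ≈ 15.43
i=3: S_3 = 4.98 * 1.76^3 ≈ 27.15
i=4: S_4 = 4.98 * 1.76^4 ≈ 47.78
The first 5 terms are: [4.98, 8.76, 15.43, 27.15, 47.78]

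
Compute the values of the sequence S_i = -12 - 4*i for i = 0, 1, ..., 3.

This is an arithmetic sequence.
i=0: S_0 = -12 + -4*0 = -12
i=1: S_1 = -12 + -4*1 = -16
i=2: S_2 = -12 + -4*2 = -20
i=3: S_3 = -12 + -4*3 = -24
The first 4 terms are: [-12, -16, -20, -24]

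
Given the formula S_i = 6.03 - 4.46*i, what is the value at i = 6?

S_6 = 6.03 + -4.46*6 = 6.03 + -26.76 = -20.73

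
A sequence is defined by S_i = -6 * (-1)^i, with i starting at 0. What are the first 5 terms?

This is a geometric sequence.
i=0: S_0 = -6 * (-1)^0 = -6
i=1: S_1 = -6 * (-1)^1 = 6
i=2: S_2 = -6 * (-1)^2 = -6
i=3: S_3 = -6 * (-1)^3 = 6
i=4: S_4 = -6 * (-1)^4 = -6
The first 5 terms are: [-6, 6, -6, 6, -6]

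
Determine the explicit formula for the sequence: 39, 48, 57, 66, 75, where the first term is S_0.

Check differences: 48 - 39 = 9
57 - 48 = 9
Common difference d = 9.
First term a = 39.
Formula: S_i = 39 + 9*i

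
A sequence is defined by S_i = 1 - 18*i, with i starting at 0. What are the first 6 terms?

This is an arithmetic sequence.
i=0: S_0 = 1 + -18*0 = 1
i=1: S_1 = 1 + -18*1 = -17
i=2: S_2 = 1 + -18*2 = -35
i=3: S_3 = 1 + -18*3 = -53
i=4: S_4 = 1 + -18*4 = -71
i=5: S_5 = 1 + -18*5 = -89
The first 6 terms are: [1, -17, -35, -53, -71, -89]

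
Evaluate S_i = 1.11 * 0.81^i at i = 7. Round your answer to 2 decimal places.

S_7 = 1.11 * 0.81^7 ≈ 1.11 * 0.2288 ≈ 0.25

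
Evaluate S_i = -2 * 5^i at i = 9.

S_9 = -2 * 5^9 = -2 * 1953125 = -3906250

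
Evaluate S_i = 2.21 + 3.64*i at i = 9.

S_9 = 2.21 + 3.64*9 = 2.21 + 32.76 = 34.97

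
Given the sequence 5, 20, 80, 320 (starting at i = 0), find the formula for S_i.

Check ratios: 20 / 5 = 4.0
Common ratio r = 4.
First term a = 5.
Formula: S_i = 5 * 4^i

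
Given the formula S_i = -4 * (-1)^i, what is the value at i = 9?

S_9 = -4 * (-1)^9 = -4 * -1 = 4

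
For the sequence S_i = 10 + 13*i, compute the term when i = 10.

S_10 = 10 + 13*10 = 10 + 130 = 140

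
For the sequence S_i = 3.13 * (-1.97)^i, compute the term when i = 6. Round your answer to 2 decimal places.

S_6 = 3.13 * (-1.97)^6 ≈ 3.13 * 58.4517 ≈ 182.95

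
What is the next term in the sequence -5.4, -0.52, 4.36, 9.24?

Differences: -0.52 - -5.4 = 4.88
This is an arithmetic sequence with common difference d = 4.88.
Next term = 9.24 + 4.88 = 14.12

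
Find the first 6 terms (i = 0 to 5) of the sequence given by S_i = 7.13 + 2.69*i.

This is an arithmetic sequence.
i=0: S_0 = 7.13 + 2.69*0 = 7.13
i=1: S_1 = 7.13 + 2.69*1 = 9.82
i=2: S_2 = 7.13 + 2.69*2 = 12.51
i=3: S_3 = 7.13 + 2.69*3 = 15.2
i=4: S_4 = 7.13 + 2.69*4 = 17.89
i=5: S_5 = 7.13 + 2.69*5 = 20.58
The first 6 terms are: [7.13, 9.82, 12.51, 15.2, 17.89, 20.58]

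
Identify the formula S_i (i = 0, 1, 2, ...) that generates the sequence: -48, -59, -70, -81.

Check differences: -59 - -48 = -11
-70 - -59 = -11
Common difference d = -11.
First term a = -48.
Formula: S_i = -48 - 11*i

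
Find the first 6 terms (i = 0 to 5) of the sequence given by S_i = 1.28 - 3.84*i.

This is an arithmetic sequence.
i=0: S_0 = 1.28 + -3.84*0 = 1.28
i=1: S_1 = 1.28 + -3.84*1 = -2.56
i=2: S_2 = 1.28 + -3.84*2 = -6.4
i=3: S_3 = 1.28 + -3.84*3 = -10.24
i=4: S_4 = 1.28 + -3.84*4 = -14.08
i=5: S_5 = 1.28 + -3.84*5 = -17.92
The first 6 terms are: [1.28, -2.56, -6.4, -10.24, -14.08, -17.92]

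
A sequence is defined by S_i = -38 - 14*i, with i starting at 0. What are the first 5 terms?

This is an arithmetic sequence.
i=0: S_0 = -38 + -14*0 = -38
i=1: S_1 = -38 + -14*1 = -52
i=2: S_2 = -38 + -14*2 = -66
i=3: S_3 = -38 + -14*3 = -80
i=4: S_4 = -38 + -14*4 = -94
The first 5 terms are: [-38, -52, -66, -80, -94]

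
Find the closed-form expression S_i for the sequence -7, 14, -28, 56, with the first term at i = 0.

Check ratios: 14 / -7 = -2.0
Common ratio r = -2.
First term a = -7.
Formula: S_i = -7 * (-2)^i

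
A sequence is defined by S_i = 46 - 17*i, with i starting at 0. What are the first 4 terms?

This is an arithmetic sequence.
i=0: S_0 = 46 + -17*0 = 46
i=1: S_1 = 46 + -17*1 = 29
i=2: S_2 = 46 + -17*2 = 12
i=3: S_3 = 46 + -17*3 = -5
The first 4 terms are: [46, 29, 12, -5]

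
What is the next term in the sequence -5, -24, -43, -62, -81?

Differences: -24 - -5 = -19
This is an arithmetic sequence with common difference d = -19.
Next term = -81 + -19 = -100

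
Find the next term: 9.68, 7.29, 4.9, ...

Differences: 7.29 - 9.68 = -2.39
This is an arithmetic sequence with common difference d = -2.39.
Next term = 4.9 + -2.39 = 2.51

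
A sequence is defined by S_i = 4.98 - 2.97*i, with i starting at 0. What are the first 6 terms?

This is an arithmetic sequence.
i=0: S_0 = 4.98 + -2.97*0 = 4.98
i=1: S_1 = 4.98 + -2.97*1 = 2.01
i=2: S_2 = 4.98 + -2.97*2 = -0.96
i=3: S_3 = 4.98 + -2.97*3 = -3.93
i=4: S_4 = 4.98 + -2.97*4 = -6.9
i=5: S_5 = 4.98 + -2.97*5 = -9.87
The first 6 terms are: [4.98, 2.01, -0.96, -3.93, -6.9, -9.87]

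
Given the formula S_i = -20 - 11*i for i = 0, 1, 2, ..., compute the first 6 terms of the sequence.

This is an arithmetic sequence.
i=0: S_0 = -20 + -11*0 = -20
i=1: S_1 = -20 + -11*1 = -31
i=2: S_2 = -20 + -11*2 = -42
i=3: S_3 = -20 + -11*3 = -53
i=4: S_4 = -20 + -11*4 = -64
i=5: S_5 = -20 + -11*5 = -75
The first 6 terms are: [-20, -31, -42, -53, -64, -75]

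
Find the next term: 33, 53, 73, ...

Differences: 53 - 33 = 20
This is an arithmetic sequence with common difference d = 20.
Next term = 73 + 20 = 93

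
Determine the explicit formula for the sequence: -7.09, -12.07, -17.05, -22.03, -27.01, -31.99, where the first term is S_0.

Check differences: -12.07 - -7.09 = -4.98
-17.05 - -12.07 = -4.98
Common difference d = -4.98.
First term a = -7.09.
Formula: S_i = -7.09 - 4.98*i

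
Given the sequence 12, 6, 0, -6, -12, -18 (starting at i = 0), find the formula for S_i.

Check differences: 6 - 12 = -6
0 - 6 = -6
Common difference d = -6.
First term a = 12.
Formula: S_i = 12 - 6*i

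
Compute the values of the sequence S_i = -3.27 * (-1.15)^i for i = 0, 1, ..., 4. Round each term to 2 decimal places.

This is a geometric sequence.
i=0: S_0 = -3.27 * (-1.15)^0 = -3.27
i=1: S_1 = -3.27 * (-1.15)^1 ≈ 3.76
i=2: S_2 = -3.27 * (-1.15)^2 ≈ -4.32
i=3: S_3 = -3.27 * (-1.15)^3 ≈ 4.97
i=4: S_4 = -3.27 * (-1.15)^4 ≈ -5.72
The first 5 terms are: [-3.27, 3.76, -4.32, 4.97, -5.72]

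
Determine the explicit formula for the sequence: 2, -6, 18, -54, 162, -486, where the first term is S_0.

Check ratios: -6 / 2 = -3.0
Common ratio r = -3.
First term a = 2.
Formula: S_i = 2 * (-3)^i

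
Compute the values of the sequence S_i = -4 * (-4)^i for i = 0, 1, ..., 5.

This is a geometric sequence.
i=0: S_0 = -4 * (-4)^0 = -4
i=1: S_1 = -4 * (-4)^1 = 16
i=2: S_2 = -4 * (-4)^2 = -64
i=3: S_3 = -4 * (-4)^3 = 256
i=4: S_4 = -4 * (-4)^4 = -1024
i=5: S_5 = -4 * (-4)^5 = 4096
The first 6 terms are: [-4, 16, -64, 256, -1024, 4096]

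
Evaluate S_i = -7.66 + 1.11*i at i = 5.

S_5 = -7.66 + 1.11*5 = -7.66 + 5.55 = -2.11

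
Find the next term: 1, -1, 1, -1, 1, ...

Ratios: -1 / 1 = -1.0
This is a geometric sequence with common ratio r = -1.
Next term = 1 * -1 = -1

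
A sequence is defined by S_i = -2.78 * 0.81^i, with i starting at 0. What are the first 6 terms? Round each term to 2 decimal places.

This is a geometric sequence.
i=0: S_0 = -2.78 * 0.81^0 = -2.78
i=1: S_1 = -2.78 * 0.81^1 ≈ -2.25
i=2: S_2 = -2.78 * 0.81^2 ≈ -1.82
i=3: S_3 = -2.78 * 0.81^3 ≈ -1.48
i=4: S_4 = -2.78 * 0.81^4 ≈ -1.2
i=5: S_5 = -2.78 * 0.81^5 ≈ -0.97
The first 6 terms are: [-2.78, -2.25, -1.82, -1.48, -1.2, -0.97]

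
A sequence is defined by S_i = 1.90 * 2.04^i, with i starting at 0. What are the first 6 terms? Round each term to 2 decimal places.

This is a geometric sequence.
i=0: S_0 = 1.9 * 2.04^0 = 1.9
i=1: S_1 = 1.9 * 2.04^1 ≈ 3.88
i=2: S_2 = 1.9 * 2.04^2 ≈ 7.91
i=3: S_3 = 1.9 * 2.04^3 ≈ 16.13
i=4: S_4 = 1.9 * 2.04^4 ≈ 32.91
i=5: S_5 = 1.9 * 2.04^5 ≈ 67.13
The first 6 terms are: [1.9, 3.88, 7.91, 16.13, 32.91, 67.13]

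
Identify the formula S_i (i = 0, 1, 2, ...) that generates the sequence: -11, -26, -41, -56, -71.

Check differences: -26 - -11 = -15
-41 - -26 = -15
Common difference d = -15.
First term a = -11.
Formula: S_i = -11 - 15*i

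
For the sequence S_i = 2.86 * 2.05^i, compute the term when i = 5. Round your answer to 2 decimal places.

S_5 = 2.86 * 2.05^5 ≈ 2.86 * 36.2051 ≈ 103.55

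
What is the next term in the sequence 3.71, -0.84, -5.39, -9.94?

Differences: -0.84 - 3.71 = -4.55
This is an arithmetic sequence with common difference d = -4.55.
Next term = -9.94 + -4.55 = -14.49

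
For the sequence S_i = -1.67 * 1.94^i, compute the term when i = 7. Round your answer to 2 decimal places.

S_7 = -1.67 * 1.94^7 ≈ -1.67 * 103.4218 ≈ -172.71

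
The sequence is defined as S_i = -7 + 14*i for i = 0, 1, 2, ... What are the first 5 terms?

This is an arithmetic sequence.
i=0: S_0 = -7 + 14*0 = -7
i=1: S_1 = -7 + 14*1 = 7
i=2: S_2 = -7 + 14*2 = 21
i=3: S_3 = -7 + 14*3 = 35
i=4: S_4 = -7 + 14*4 = 49
The first 5 terms are: [-7, 7, 21, 35, 49]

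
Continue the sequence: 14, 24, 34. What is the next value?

Differences: 24 - 14 = 10
This is an arithmetic sequence with common difference d = 10.
Next term = 34 + 10 = 44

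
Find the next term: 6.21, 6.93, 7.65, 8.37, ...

Differences: 6.93 - 6.21 = 0.72
This is an arithmetic sequence with common difference d = 0.72.
Next term = 8.37 + 0.72 = 9.09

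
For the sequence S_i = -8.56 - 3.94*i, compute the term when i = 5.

S_5 = -8.56 + -3.94*5 = -8.56 + -19.7 = -28.26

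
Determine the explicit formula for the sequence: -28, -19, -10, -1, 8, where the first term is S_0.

Check differences: -19 - -28 = 9
-10 - -19 = 9
Common difference d = 9.
First term a = -28.
Formula: S_i = -28 + 9*i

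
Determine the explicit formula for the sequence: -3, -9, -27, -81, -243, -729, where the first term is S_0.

Check ratios: -9 / -3 = 3.0
Common ratio r = 3.
First term a = -3.
Formula: S_i = -3 * 3^i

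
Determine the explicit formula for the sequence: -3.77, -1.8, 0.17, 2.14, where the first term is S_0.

Check differences: -1.8 - -3.77 = 1.97
0.17 - -1.8 = 1.97
Common difference d = 1.97.
First term a = -3.77.
Formula: S_i = -3.77 + 1.97*i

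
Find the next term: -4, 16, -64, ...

Ratios: 16 / -4 = -4.0
This is a geometric sequence with common ratio r = -4.
Next term = -64 * -4 = 256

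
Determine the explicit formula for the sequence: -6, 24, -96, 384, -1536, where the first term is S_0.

Check ratios: 24 / -6 = -4.0
Common ratio r = -4.
First term a = -6.
Formula: S_i = -6 * (-4)^i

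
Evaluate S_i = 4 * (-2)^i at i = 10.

S_10 = 4 * (-2)^10 = 4 * 1024 = 4096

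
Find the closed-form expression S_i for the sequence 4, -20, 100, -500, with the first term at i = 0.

Check ratios: -20 / 4 = -5.0
Common ratio r = -5.
First term a = 4.
Formula: S_i = 4 * (-5)^i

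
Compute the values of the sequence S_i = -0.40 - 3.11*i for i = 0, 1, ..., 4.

This is an arithmetic sequence.
i=0: S_0 = -0.4 + -3.11*0 = -0.4
i=1: S_1 = -0.4 + -3.11*1 = -3.51
i=2: S_2 = -0.4 + -3.11*2 = -6.62
i=3: S_3 = -0.4 + -3.11*3 = -9.73
i=4: S_4 = -0.4 + -3.11*4 = -12.84
The first 5 terms are: [-0.4, -3.51, -6.62, -9.73, -12.84]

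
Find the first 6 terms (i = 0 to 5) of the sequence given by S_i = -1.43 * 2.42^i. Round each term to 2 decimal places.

This is a geometric sequence.
i=0: S_0 = -1.43 * 2.42^0 = -1.43
i=1: S_1 = -1.43 * 2.42^1 ≈ -3.46
i=2: S_2 = -1.43 * 2.42^2 ≈ -8.37
i=3: S_3 = -1.43 * 2.42^3 ≈ -20.27
i=4: S_4 = -1.43 * 2.42^4 ≈ -49.05
i=5: S_5 = -1.43 * 2.42^5 ≈ -118.69
The first 6 terms are: [-1.43, -3.46, -8.37, -20.27, -49.05, -118.69]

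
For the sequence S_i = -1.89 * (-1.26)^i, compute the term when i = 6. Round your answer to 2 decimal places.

S_6 = -1.89 * (-1.26)^6 ≈ -1.89 * 4.0015 ≈ -7.56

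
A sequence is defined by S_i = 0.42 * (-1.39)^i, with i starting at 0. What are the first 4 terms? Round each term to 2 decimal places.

This is a geometric sequence.
i=0: S_0 = 0.42 * (-1.39)^0 = 0.42
i=1: S_1 = 0.42 * (-1.39)^1 ≈ -0.58
i=2: S_2 = 0.42 * (-1.39)^2 ≈ 0.81
i=3: S_3 = 0.42 * (-1.39)^3 ≈ -1.13
The first 4 terms are: [0.42, -0.58, 0.81, -1.13]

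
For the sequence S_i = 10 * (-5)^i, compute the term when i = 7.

S_7 = 10 * (-5)^7 = 10 * -78125 = -781250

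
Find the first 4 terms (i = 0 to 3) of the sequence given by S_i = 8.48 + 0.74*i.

This is an arithmetic sequence.
i=0: S_0 = 8.48 + 0.74*0 = 8.48
i=1: S_1 = 8.48 + 0.74*1 = 9.22
i=2: S_2 = 8.48 + 0.74*2 = 9.96
i=3: S_3 = 8.48 + 0.74*3 = 10.7
The first 4 terms are: [8.48, 9.22, 9.96, 10.7]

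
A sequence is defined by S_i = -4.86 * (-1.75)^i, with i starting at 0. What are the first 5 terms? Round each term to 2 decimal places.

This is a geometric sequence.
i=0: S_0 = -4.86 * (-1.75)^0 = -4.86
i=1: S_1 = -4.86 * (-1.75)^1 ≈ 8.51
i=2: S_2 = -4.86 * (-1.75)^2 ≈ -14.88
i=3: S_3 = -4.86 * (-1.75)^3 ≈ 26.05
i=4: S_4 = -4.86 * (-1.75)^4 ≈ -45.58
The first 5 terms are: [-4.86, 8.51, -14.88, 26.05, -45.58]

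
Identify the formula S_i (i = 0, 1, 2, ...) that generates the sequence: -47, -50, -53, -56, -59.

Check differences: -50 - -47 = -3
-53 - -50 = -3
Common difference d = -3.
First term a = -47.
Formula: S_i = -47 - 3*i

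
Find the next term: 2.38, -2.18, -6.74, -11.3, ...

Differences: -2.18 - 2.38 = -4.56
This is an arithmetic sequence with common difference d = -4.56.
Next term = -11.3 + -4.56 = -15.86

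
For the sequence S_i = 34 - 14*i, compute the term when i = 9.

S_9 = 34 + -14*9 = 34 + -126 = -92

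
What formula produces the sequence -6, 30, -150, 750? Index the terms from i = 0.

Check ratios: 30 / -6 = -5.0
Common ratio r = -5.
First term a = -6.
Formula: S_i = -6 * (-5)^i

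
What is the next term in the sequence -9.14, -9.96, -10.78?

Differences: -9.96 - -9.14 = -0.82
This is an arithmetic sequence with common difference d = -0.82.
Next term = -10.78 + -0.82 = -11.6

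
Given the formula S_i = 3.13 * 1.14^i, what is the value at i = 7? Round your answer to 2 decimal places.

S_7 = 3.13 * 1.14^7 ≈ 3.13 * 2.5023 ≈ 7.83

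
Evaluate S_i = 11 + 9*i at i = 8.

S_8 = 11 + 9*8 = 11 + 72 = 83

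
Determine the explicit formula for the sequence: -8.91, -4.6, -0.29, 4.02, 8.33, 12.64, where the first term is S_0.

Check differences: -4.6 - -8.91 = 4.31
-0.29 - -4.6 = 4.31
Common difference d = 4.31.
First term a = -8.91.
Formula: S_i = -8.91 + 4.31*i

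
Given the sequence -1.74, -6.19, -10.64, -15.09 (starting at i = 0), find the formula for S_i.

Check differences: -6.19 - -1.74 = -4.45
-10.64 - -6.19 = -4.45
Common difference d = -4.45.
First term a = -1.74.
Formula: S_i = -1.74 - 4.45*i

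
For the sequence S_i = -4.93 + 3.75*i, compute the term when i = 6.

S_6 = -4.93 + 3.75*6 = -4.93 + 22.5 = 17.57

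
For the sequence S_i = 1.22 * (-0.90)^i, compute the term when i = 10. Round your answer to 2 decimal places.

S_10 = 1.22 * (-0.9)^10 ≈ 1.22 * 0.3487 ≈ 0.43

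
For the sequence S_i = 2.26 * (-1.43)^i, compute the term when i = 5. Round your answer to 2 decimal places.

S_5 = 2.26 * (-1.43)^5 ≈ 2.26 * -5.9797 ≈ -13.51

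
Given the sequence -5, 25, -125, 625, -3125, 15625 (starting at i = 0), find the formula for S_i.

Check ratios: 25 / -5 = -5.0
Common ratio r = -5.
First term a = -5.
Formula: S_i = -5 * (-5)^i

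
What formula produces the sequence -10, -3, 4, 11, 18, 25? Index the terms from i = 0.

Check differences: -3 - -10 = 7
4 - -3 = 7
Common difference d = 7.
First term a = -10.
Formula: S_i = -10 + 7*i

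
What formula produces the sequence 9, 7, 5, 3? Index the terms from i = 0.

Check differences: 7 - 9 = -2
5 - 7 = -2
Common difference d = -2.
First term a = 9.
Formula: S_i = 9 - 2*i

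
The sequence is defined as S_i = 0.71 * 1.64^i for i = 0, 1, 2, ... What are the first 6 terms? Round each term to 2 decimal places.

This is a geometric sequence.
i=0: S_0 = 0.71 * 1.64^0 = 0.71
i=1: S_1 = 0.71 * 1.64^1 ≈ 1.16
i=2: S_2 = 0.71 * 1.64^2 ≈ 1.91
i=3: S_3 = 0.71 * 1.64^3 ≈ 3.13
i=4: S_4 = 0.71 * 1.64^4 ≈ 5.14
i=5: S_5 = 0.71 * 1.64^5 ≈ 8.42
The first 6 terms are: [0.71, 1.16, 1.91, 3.13, 5.14, 8.42]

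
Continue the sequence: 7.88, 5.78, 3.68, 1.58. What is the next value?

Differences: 5.78 - 7.88 = -2.1
This is an arithmetic sequence with common difference d = -2.1.
Next term = 1.58 + -2.1 = -0.52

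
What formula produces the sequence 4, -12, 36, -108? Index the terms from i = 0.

Check ratios: -12 / 4 = -3.0
Common ratio r = -3.
First term a = 4.
Formula: S_i = 4 * (-3)^i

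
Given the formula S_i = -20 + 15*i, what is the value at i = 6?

S_6 = -20 + 15*6 = -20 + 90 = 70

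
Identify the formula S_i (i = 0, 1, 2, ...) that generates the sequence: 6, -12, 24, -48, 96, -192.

Check ratios: -12 / 6 = -2.0
Common ratio r = -2.
First term a = 6.
Formula: S_i = 6 * (-2)^i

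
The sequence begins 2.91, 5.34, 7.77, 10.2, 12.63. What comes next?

Differences: 5.34 - 2.91 = 2.43
This is an arithmetic sequence with common difference d = 2.43.
Next term = 12.63 + 2.43 = 15.06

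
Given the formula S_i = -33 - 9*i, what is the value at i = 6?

S_6 = -33 + -9*6 = -33 + -54 = -87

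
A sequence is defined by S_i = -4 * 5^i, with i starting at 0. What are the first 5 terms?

This is a geometric sequence.
i=0: S_0 = -4 * 5^0 = -4
i=1: S_1 = -4 * 5^1 = -20
i=2: S_2 = -4 * 5^2 = -100
i=3: S_3 = -4 * 5^3 = -500
i=4: S_4 = -4 * 5^4 = -2500
The first 5 terms are: [-4, -20, -100, -500, -2500]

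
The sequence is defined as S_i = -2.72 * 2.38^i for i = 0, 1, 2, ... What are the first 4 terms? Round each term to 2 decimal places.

This is a geometric sequence.
i=0: S_0 = -2.72 * 2.38^0 = -2.72
i=1: S_1 = -2.72 * 2.38^1 ≈ -6.47
i=2: S_2 = -2.72 * 2.38^2 ≈ -15.41
i=3: S_3 = -2.72 * 2.38^3 ≈ -36.67
The first 4 terms are: [-2.72, -6.47, -15.41, -36.67]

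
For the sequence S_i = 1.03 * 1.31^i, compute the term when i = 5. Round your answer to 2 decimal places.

S_5 = 1.03 * 1.31^5 ≈ 1.03 * 3.8579 ≈ 3.97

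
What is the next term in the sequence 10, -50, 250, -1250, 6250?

Ratios: -50 / 10 = -5.0
This is a geometric sequence with common ratio r = -5.
Next term = 6250 * -5 = -31250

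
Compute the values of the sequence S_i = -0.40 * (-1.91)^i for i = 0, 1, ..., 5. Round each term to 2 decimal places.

This is a geometric sequence.
i=0: S_0 = -0.4 * (-1.91)^0 = -0.4
i=1: S_1 = -0.4 * (-1.91)^1 ≈ 0.76
i=2: S_2 = -0.4 * (-1.91)^2 ≈ -1.46
i=3: S_3 = -0.4 * (-1.91)^3 ≈ 2.79
i=4: S_4 = -0.4 * (-1.91)^4 ≈ -5.32
i=5: S_5 = -0.4 * (-1.91)^5 ≈ 10.17
The first 6 terms are: [-0.4, 0.76, -1.46, 2.79, -5.32, 10.17]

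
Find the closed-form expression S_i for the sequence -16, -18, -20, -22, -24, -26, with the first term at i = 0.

Check differences: -18 - -16 = -2
-20 - -18 = -2
Common difference d = -2.
First term a = -16.
Formula: S_i = -16 - 2*i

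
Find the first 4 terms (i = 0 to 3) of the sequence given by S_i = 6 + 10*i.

This is an arithmetic sequence.
i=0: S_0 = 6 + 10*0 = 6
i=1: S_1 = 6 + 10*1 = 16
i=2: S_2 = 6 + 10*2 = 26
i=3: S_3 = 6 + 10*3 = 36
The first 4 terms are: [6, 16, 26, 36]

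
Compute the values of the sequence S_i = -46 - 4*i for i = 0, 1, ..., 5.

This is an arithmetic sequence.
i=0: S_0 = -46 + -4*0 = -46
i=1: S_1 = -46 + -4*1 = -50
i=2: S_2 = -46 + -4*2 = -54
i=3: S_3 = -46 + -4*3 = -58
i=4: S_4 = -46 + -4*4 = -62
i=5: S_5 = -46 + -4*5 = -66
The first 6 terms are: [-46, -50, -54, -58, -62, -66]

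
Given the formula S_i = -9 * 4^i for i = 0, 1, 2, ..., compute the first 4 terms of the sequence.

This is a geometric sequence.
i=0: S_0 = -9 * 4^0 = -9
i=1: S_1 = -9 * 4^1 = -36
i=2: S_2 = -9 * 4^2 = -144
i=3: S_3 = -9 * 4^3 = -576
The first 4 terms are: [-9, -36, -144, -576]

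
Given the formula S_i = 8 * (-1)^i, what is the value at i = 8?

S_8 = 8 * (-1)^8 = 8 * 1 = 8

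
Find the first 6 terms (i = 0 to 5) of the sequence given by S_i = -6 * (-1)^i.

This is a geometric sequence.
i=0: S_0 = -6 * (-1)^0 = -6
i=1: S_1 = -6 * (-1)^1 = 6
i=2: S_2 = -6 * (-1)^2 = -6
i=3: S_3 = -6 * (-1)^3 = 6
i=4: S_4 = -6 * (-1)^4 = -6
i=5: S_5 = -6 * (-1)^5 = 6
The first 6 terms are: [-6, 6, -6, 6, -6, 6]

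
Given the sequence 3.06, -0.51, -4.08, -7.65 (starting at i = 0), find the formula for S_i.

Check differences: -0.51 - 3.06 = -3.57
-4.08 - -0.51 = -3.57
Common difference d = -3.57.
First term a = 3.06.
Formula: S_i = 3.06 - 3.57*i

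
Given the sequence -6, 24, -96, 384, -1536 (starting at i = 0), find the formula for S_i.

Check ratios: 24 / -6 = -4.0
Common ratio r = -4.
First term a = -6.
Formula: S_i = -6 * (-4)^i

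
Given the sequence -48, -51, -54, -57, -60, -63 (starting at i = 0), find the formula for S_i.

Check differences: -51 - -48 = -3
-54 - -51 = -3
Common difference d = -3.
First term a = -48.
Formula: S_i = -48 - 3*i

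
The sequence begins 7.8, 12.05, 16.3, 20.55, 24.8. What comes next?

Differences: 12.05 - 7.8 = 4.25
This is an arithmetic sequence with common difference d = 4.25.
Next term = 24.8 + 4.25 = 29.05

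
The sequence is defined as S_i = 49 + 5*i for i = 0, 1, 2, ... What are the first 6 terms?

This is an arithmetic sequence.
i=0: S_0 = 49 + 5*0 = 49
i=1: S_1 = 49 + 5*1 = 54
i=2: S_2 = 49 + 5*2 = 59
i=3: S_3 = 49 + 5*3 = 64
i=4: S_4 = 49 + 5*4 = 69
i=5: S_5 = 49 + 5*5 = 74
The first 6 terms are: [49, 54, 59, 64, 69, 74]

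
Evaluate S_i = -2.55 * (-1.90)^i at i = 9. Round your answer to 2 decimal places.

S_9 = -2.55 * (-1.9)^9 ≈ -2.55 * -322.6877 ≈ 822.85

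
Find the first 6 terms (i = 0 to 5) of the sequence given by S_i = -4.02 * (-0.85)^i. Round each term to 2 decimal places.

This is a geometric sequence.
i=0: S_0 = -4.02 * (-0.85)^0 = -4.02
i=1: S_1 = -4.02 * (-0.85)^1 ≈ 3.42
i=2: S_2 = -4.02 * (-0.85)^2 ≈ -2.9
i=3: S_3 = -4.02 * (-0.85)^3 ≈ 2.47
i=4: S_4 = -4.02 * (-0.85)^4 ≈ -2.1
i=5: S_5 = -4.02 * (-0.85)^5 ≈ 1.78
The first 6 terms are: [-4.02, 3.42, -2.9, 2.47, -2.1, 1.78]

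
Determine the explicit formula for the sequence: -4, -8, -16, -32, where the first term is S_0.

Check ratios: -8 / -4 = 2.0
Common ratio r = 2.
First term a = -4.
Formula: S_i = -4 * 2^i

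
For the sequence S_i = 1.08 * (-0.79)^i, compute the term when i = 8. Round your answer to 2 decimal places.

S_8 = 1.08 * (-0.79)^8 ≈ 1.08 * 0.1517 ≈ 0.16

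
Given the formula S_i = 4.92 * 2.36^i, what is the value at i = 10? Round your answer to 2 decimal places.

S_10 = 4.92 * 2.36^10 ≈ 4.92 * 5359.4476 ≈ 26368.48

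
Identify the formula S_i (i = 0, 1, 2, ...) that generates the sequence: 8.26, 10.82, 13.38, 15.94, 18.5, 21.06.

Check differences: 10.82 - 8.26 = 2.56
13.38 - 10.82 = 2.56
Common difference d = 2.56.
First term a = 8.26.
Formula: S_i = 8.26 + 2.56*i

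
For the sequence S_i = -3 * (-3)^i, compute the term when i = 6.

S_6 = -3 * (-3)^6 = -3 * 729 = -2187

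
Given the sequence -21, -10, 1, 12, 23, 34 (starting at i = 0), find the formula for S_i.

Check differences: -10 - -21 = 11
1 - -10 = 11
Common difference d = 11.
First term a = -21.
Formula: S_i = -21 + 11*i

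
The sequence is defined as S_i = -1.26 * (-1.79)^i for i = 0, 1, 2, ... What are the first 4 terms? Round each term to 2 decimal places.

This is a geometric sequence.
i=0: S_0 = -1.26 * (-1.79)^0 = -1.26
i=1: S_1 = -1.26 * (-1.79)^1 ≈ 2.26
i=2: S_2 = -1.26 * (-1.79)^2 ≈ -4.04
i=3: S_3 = -1.26 * (-1.79)^3 ≈ 7.23
The first 4 terms are: [-1.26, 2.26, -4.04, 7.23]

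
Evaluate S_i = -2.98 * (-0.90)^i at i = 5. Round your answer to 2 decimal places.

S_5 = -2.98 * (-0.9)^5 ≈ -2.98 * -0.5905 ≈ 1.76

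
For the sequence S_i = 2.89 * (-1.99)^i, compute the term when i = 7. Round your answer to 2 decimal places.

S_7 = 2.89 * (-1.99)^7 ≈ 2.89 * -123.5866 ≈ -357.17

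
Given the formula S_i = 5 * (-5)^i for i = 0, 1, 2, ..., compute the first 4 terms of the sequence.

This is a geometric sequence.
i=0: S_0 = 5 * (-5)^0 = 5
i=1: S_1 = 5 * (-5)^1 = -25
i=2: S_2 = 5 * (-5)^2 = 125
i=3: S_3 = 5 * (-5)^3 = -625
The first 4 terms are: [5, -25, 125, -625]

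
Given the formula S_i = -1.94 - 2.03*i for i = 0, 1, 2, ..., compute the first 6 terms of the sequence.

This is an arithmetic sequence.
i=0: S_0 = -1.94 + -2.03*0 = -1.94
i=1: S_1 = -1.94 + -2.03*1 = -3.97
i=2: S_2 = -1.94 + -2.03*2 = -6.0
i=3: S_3 = -1.94 + -2.03*3 = -8.03
i=4: S_4 = -1.94 + -2.03*4 = -10.06
i=5: S_5 = -1.94 + -2.03*5 = -12.09
The first 6 terms are: [-1.94, -3.97, -6.0, -8.03, -10.06, -12.09]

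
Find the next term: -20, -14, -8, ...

Differences: -14 - -20 = 6
This is an arithmetic sequence with common difference d = 6.
Next term = -8 + 6 = -2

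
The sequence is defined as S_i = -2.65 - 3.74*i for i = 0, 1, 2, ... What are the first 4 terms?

This is an arithmetic sequence.
i=0: S_0 = -2.65 + -3.74*0 = -2.65
i=1: S_1 = -2.65 + -3.74*1 = -6.39
i=2: S_2 = -2.65 + -3.74*2 = -10.13
i=3: S_3 = -2.65 + -3.74*3 = -13.87
The first 4 terms are: [-2.65, -6.39, -10.13, -13.87]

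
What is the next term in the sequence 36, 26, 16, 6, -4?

Differences: 26 - 36 = -10
This is an arithmetic sequence with common difference d = -10.
Next term = -4 + -10 = -14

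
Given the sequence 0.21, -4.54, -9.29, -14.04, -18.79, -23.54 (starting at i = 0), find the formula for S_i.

Check differences: -4.54 - 0.21 = -4.75
-9.29 - -4.54 = -4.75
Common difference d = -4.75.
First term a = 0.21.
Formula: S_i = 0.21 - 4.75*i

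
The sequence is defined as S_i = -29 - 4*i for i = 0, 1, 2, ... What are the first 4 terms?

This is an arithmetic sequence.
i=0: S_0 = -29 + -4*0 = -29
i=1: S_1 = -29 + -4*1 = -33
i=2: S_2 = -29 + -4*2 = -37
i=3: S_3 = -29 + -4*3 = -41
The first 4 terms are: [-29, -33, -37, -41]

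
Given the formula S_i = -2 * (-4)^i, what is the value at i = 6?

S_6 = -2 * (-4)^6 = -2 * 4096 = -8192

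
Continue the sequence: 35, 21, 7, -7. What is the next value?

Differences: 21 - 35 = -14
This is an arithmetic sequence with common difference d = -14.
Next term = -7 + -14 = -21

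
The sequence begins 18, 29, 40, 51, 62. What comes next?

Differences: 29 - 18 = 11
This is an arithmetic sequence with common difference d = 11.
Next term = 62 + 11 = 73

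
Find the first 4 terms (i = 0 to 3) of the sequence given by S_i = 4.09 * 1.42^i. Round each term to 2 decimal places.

This is a geometric sequence.
i=0: S_0 = 4.09 * 1.42^0 = 4.09
i=1: S_1 = 4.09 * 1.42^1 ≈ 5.81
i=2: S_2 = 4.09 * 1.42^2 ≈ 8.25
i=3: S_3 = 4.09 * 1.42^3 ≈ 11.71
The first 4 terms are: [4.09, 5.81, 8.25, 11.71]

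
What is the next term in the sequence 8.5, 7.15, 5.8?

Differences: 7.15 - 8.5 = -1.35
This is an arithmetic sequence with common difference d = -1.35.
Next term = 5.8 + -1.35 = 4.45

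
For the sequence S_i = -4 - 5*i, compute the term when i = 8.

S_8 = -4 + -5*8 = -4 + -40 = -44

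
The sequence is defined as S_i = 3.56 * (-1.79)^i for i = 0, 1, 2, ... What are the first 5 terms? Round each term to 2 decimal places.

This is a geometric sequence.
i=0: S_0 = 3.56 * (-1.79)^0 = 3.56
i=1: S_1 = 3.56 * (-1.79)^1 ≈ -6.37
i=2: S_2 = 3.56 * (-1.79)^2 ≈ 11.41
i=3: S_3 = 3.56 * (-1.79)^3 ≈ -20.42
i=4: S_4 = 3.56 * (-1.79)^4 ≈ 36.55
The first 5 terms are: [3.56, -6.37, 11.41, -20.42, 36.55]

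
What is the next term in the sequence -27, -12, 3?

Differences: -12 - -27 = 15
This is an arithmetic sequence with common difference d = 15.
Next term = 3 + 15 = 18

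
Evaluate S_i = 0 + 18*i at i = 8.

S_8 = 0 + 18*8 = 0 + 144 = 144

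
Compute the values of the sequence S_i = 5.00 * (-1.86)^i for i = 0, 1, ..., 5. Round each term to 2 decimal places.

This is a geometric sequence.
i=0: S_0 = 5.0 * (-1.86)^0 = 5.0
i=1: S_1 = 5.0 * (-1.86)^1 = -9.3
i=2: S_2 = 5.0 * (-1.86)^2 ≈ 17.3
i=3: S_3 = 5.0 * (-1.86)^3 ≈ -32.17
i=4: S_4 = 5.0 * (-1.86)^4 ≈ 59.84
i=5: S_5 = 5.0 * (-1.86)^5 ≈ -111.31
The first 6 terms are: [5.0, -9.3, 17.3, -32.17, 59.84, -111.31]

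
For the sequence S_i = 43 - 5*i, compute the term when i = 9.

S_9 = 43 + -5*9 = 43 + -45 = -2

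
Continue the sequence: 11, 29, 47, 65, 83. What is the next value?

Differences: 29 - 11 = 18
This is an arithmetic sequence with common difference d = 18.
Next term = 83 + 18 = 101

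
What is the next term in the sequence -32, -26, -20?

Differences: -26 - -32 = 6
This is an arithmetic sequence with common difference d = 6.
Next term = -20 + 6 = -14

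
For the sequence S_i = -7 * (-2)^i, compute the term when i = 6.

S_6 = -7 * (-2)^6 = -7 * 64 = -448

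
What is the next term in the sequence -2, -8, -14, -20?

Differences: -8 - -2 = -6
This is an arithmetic sequence with common difference d = -6.
Next term = -20 + -6 = -26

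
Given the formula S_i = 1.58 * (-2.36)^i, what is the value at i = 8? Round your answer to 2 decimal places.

S_8 = 1.58 * (-2.36)^8 ≈ 1.58 * 962.268 ≈ 1520.38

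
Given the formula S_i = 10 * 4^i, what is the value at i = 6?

S_6 = 10 * 4^6 = 10 * 4096 = 40960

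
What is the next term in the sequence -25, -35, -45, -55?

Differences: -35 - -25 = -10
This is an arithmetic sequence with common difference d = -10.
Next term = -55 + -10 = -65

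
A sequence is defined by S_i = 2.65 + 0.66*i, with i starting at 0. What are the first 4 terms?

This is an arithmetic sequence.
i=0: S_0 = 2.65 + 0.66*0 = 2.65
i=1: S_1 = 2.65 + 0.66*1 = 3.31
i=2: S_2 = 2.65 + 0.66*2 = 3.97
i=3: S_3 = 2.65 + 0.66*3 = 4.63
The first 4 terms are: [2.65, 3.31, 3.97, 4.63]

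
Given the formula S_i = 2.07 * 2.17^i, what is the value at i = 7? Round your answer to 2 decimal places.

S_7 = 2.07 * 2.17^7 ≈ 2.07 * 226.5782 ≈ 469.02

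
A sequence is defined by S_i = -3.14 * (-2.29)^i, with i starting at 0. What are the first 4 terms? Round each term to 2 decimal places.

This is a geometric sequence.
i=0: S_0 = -3.14 * (-2.29)^0 = -3.14
i=1: S_1 = -3.14 * (-2.29)^1 ≈ 7.19
i=2: S_2 = -3.14 * (-2.29)^2 ≈ -16.47
i=3: S_3 = -3.14 * (-2.29)^3 ≈ 37.71
The first 4 terms are: [-3.14, 7.19, -16.47, 37.71]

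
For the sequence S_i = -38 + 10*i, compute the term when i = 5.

S_5 = -38 + 10*5 = -38 + 50 = 12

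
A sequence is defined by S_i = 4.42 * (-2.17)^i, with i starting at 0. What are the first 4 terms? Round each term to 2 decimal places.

This is a geometric sequence.
i=0: S_0 = 4.42 * (-2.17)^0 = 4.42
i=1: S_1 = 4.42 * (-2.17)^1 ≈ -9.59
i=2: S_2 = 4.42 * (-2.17)^2 ≈ 20.81
i=3: S_3 = 4.42 * (-2.17)^3 ≈ -45.16
The first 4 terms are: [4.42, -9.59, 20.81, -45.16]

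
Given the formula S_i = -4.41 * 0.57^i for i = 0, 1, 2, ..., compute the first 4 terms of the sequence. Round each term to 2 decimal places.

This is a geometric sequence.
i=0: S_0 = -4.41 * 0.57^0 = -4.41
i=1: S_1 = -4.41 * 0.57^1 ≈ -2.51
i=2: S_2 = -4.41 * 0.57^2 ≈ -1.43
i=3: S_3 = -4.41 * 0.57^3 ≈ -0.82
The first 4 terms are: [-4.41, -2.51, -1.43, -0.82]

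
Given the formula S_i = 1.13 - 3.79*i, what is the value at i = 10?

S_10 = 1.13 + -3.79*10 = 1.13 + -37.9 = -36.77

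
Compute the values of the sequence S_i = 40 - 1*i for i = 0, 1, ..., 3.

This is an arithmetic sequence.
i=0: S_0 = 40 + -1*0 = 40
i=1: S_1 = 40 + -1*1 = 39
i=2: S_2 = 40 + -1*2 = 38
i=3: S_3 = 40 + -1*3 = 37
The first 4 terms are: [40, 39, 38, 37]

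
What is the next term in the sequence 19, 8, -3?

Differences: 8 - 19 = -11
This is an arithmetic sequence with common difference d = -11.
Next term = -3 + -11 = -14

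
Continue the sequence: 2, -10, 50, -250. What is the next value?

Ratios: -10 / 2 = -5.0
This is a geometric sequence with common ratio r = -5.
Next term = -250 * -5 = 1250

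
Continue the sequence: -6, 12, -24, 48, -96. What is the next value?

Ratios: 12 / -6 = -2.0
This is a geometric sequence with common ratio r = -2.
Next term = -96 * -2 = 192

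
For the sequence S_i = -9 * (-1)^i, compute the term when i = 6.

S_6 = -9 * (-1)^6 = -9 * 1 = -9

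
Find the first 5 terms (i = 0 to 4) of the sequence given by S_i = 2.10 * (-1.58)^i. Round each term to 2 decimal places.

This is a geometric sequence.
i=0: S_0 = 2.1 * (-1.58)^0 = 2.1
i=1: S_1 = 2.1 * (-1.58)^1 ≈ -3.32
i=2: S_2 = 2.1 * (-1.58)^2 ≈ 5.24
i=3: S_3 = 2.1 * (-1.58)^3 ≈ -8.28
i=4: S_4 = 2.1 * (-1.58)^4 ≈ 13.09
The first 5 terms are: [2.1, -3.32, 5.24, -8.28, 13.09]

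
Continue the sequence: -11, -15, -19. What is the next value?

Differences: -15 - -11 = -4
This is an arithmetic sequence with common difference d = -4.
Next term = -19 + -4 = -23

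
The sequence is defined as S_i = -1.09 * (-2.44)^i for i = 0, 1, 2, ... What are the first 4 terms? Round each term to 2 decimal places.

This is a geometric sequence.
i=0: S_0 = -1.09 * (-2.44)^0 = -1.09
i=1: S_1 = -1.09 * (-2.44)^1 ≈ 2.66
i=2: S_2 = -1.09 * (-2.44)^2 ≈ -6.49
i=3: S_3 = -1.09 * (-2.44)^3 ≈ 15.83
The first 4 terms are: [-1.09, 2.66, -6.49, 15.83]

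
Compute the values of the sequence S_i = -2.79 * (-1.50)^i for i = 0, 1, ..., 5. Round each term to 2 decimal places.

This is a geometric sequence.
i=0: S_0 = -2.79 * (-1.5)^0 = -2.79
i=1: S_1 = -2.79 * (-1.5)^1 ≈ 4.19
i=2: S_2 = -2.79 * (-1.5)^2 ≈ -6.28
i=3: S_3 = -2.79 * (-1.5)^3 ≈ 9.42
i=4: S_4 = -2.79 * (-1.5)^4 ≈ -14.12
i=5: S_5 = -2.79 * (-1.5)^5 ≈ 21.19
The first 6 terms are: [-2.79, 4.19, -6.28, 9.42, -14.12, 21.19]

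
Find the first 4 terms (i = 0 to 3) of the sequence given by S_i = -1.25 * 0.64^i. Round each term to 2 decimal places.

This is a geometric sequence.
i=0: S_0 = -1.25 * 0.64^0 = -1.25
i=1: S_1 = -1.25 * 0.64^1 = -0.8
i=2: S_2 = -1.25 * 0.64^2 ≈ -0.51
i=3: S_3 = -1.25 * 0.64^3 ≈ -0.33
The first 4 terms are: [-1.25, -0.8, -0.51, -0.33]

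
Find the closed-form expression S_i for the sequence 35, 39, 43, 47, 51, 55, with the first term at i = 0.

Check differences: 39 - 35 = 4
43 - 39 = 4
Common difference d = 4.
First term a = 35.
Formula: S_i = 35 + 4*i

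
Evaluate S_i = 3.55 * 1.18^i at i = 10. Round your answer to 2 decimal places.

S_10 = 3.55 * 1.18^10 ≈ 3.55 * 5.2338 ≈ 18.58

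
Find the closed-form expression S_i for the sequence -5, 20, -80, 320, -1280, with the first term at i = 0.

Check ratios: 20 / -5 = -4.0
Common ratio r = -4.
First term a = -5.
Formula: S_i = -5 * (-4)^i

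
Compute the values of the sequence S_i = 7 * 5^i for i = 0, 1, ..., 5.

This is a geometric sequence.
i=0: S_0 = 7 * 5^0 = 7
i=1: S_1 = 7 * 5^1 = 35
i=2: S_2 = 7 * 5^2 = 175
i=3: S_3 = 7 * 5^3 = 875
i=4: S_4 = 7 * 5^4 = 4375
i=5: S_5 = 7 * 5^5 = 21875
The first 6 terms are: [7, 35, 175, 875, 4375, 21875]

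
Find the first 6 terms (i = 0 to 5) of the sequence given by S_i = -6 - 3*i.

This is an arithmetic sequence.
i=0: S_0 = -6 + -3*0 = -6
i=1: S_1 = -6 + -3*1 = -9
i=2: S_2 = -6 + -3*2 = -12
i=3: S_3 = -6 + -3*3 = -15
i=4: S_4 = -6 + -3*4 = -18
i=5: S_5 = -6 + -3*5 = -21
The first 6 terms are: [-6, -9, -12, -15, -18, -21]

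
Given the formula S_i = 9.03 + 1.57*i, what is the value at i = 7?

S_7 = 9.03 + 1.57*7 = 9.03 + 10.99 = 20.02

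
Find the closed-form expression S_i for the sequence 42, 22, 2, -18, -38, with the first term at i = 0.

Check differences: 22 - 42 = -20
2 - 22 = -20
Common difference d = -20.
First term a = 42.
Formula: S_i = 42 - 20*i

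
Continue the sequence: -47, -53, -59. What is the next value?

Differences: -53 - -47 = -6
This is an arithmetic sequence with common difference d = -6.
Next term = -59 + -6 = -65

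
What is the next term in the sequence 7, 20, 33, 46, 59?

Differences: 20 - 7 = 13
This is an arithmetic sequence with common difference d = 13.
Next term = 59 + 13 = 72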